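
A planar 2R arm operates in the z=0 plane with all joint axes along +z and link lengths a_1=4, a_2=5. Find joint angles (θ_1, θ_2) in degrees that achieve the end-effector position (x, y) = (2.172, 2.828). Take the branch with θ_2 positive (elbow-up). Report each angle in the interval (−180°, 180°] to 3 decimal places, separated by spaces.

cos θ_2 = (12.7152−4²−5²)/(2·4·5) = -0.7071; θ_2 = 135.0011° (elbow-up)
β = atan2(2.8280,2.1720) = 52.4745°; ψ = atan2(3.5355,0.4644) = 82.5168°
θ_1 = β − ψ = -30.0423°

-30.042 135.001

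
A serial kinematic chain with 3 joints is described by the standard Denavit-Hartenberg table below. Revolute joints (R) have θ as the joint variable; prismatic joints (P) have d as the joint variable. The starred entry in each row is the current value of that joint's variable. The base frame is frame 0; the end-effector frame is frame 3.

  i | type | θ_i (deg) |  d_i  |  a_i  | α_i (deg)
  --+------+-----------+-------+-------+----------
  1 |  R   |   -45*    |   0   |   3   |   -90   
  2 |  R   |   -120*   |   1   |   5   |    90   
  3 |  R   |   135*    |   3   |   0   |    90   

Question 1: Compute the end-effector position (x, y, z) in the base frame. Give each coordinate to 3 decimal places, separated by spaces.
-0.776 2.191 2.830

after link 1: o_1 = (2.1213, -2.1213, 0.0000)
after link 2: o_2 = (1.0607, 0.3536, 4.3301)
after link 3: o_3 = (-0.7765, 2.1907, 2.8301)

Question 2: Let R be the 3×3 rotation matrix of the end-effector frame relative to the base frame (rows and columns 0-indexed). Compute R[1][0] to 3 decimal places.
0.250

End-effector x-axis (col 0 of R) = (0.7500,0.2500,-0.6124)
R[1][0] = 0.2500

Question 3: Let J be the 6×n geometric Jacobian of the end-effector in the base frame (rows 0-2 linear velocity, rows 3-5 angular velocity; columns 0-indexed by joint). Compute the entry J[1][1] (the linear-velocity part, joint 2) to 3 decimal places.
-2.001

axis z_1 = (0.7071,0.7071,0.0000); lever o_n−o_1 = (-2.8978,4.3120,2.8301)
cross product → J_v[:, 1] = (2.0012,-2.0012,5.0981)
J_ω[:, 1] = z_1
entry J[1][1] = -2.0012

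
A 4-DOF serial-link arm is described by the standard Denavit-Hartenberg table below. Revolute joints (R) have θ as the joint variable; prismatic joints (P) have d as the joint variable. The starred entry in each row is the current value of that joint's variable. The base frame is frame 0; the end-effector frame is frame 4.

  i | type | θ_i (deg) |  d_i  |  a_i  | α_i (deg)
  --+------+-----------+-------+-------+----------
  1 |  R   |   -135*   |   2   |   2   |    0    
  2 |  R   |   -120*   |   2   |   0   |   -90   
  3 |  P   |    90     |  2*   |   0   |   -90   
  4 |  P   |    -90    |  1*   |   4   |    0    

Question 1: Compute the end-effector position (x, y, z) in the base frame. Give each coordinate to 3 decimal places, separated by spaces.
after link 1: o_1 = (-1.4142, -1.4142, 2.0000)
after link 2: o_2 = (-1.4142, -1.4142, 4.0000)
after link 3: o_3 = (-3.3461, -1.9319, 4.0000)
after link 4: o_4 = (-6.9509, -3.9331, 4.0000)

-6.951 -3.933 4.000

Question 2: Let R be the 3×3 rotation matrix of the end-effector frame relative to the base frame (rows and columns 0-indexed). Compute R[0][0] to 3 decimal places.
-0.966

End-effector x-axis (col 0 of R) = (-0.9659,-0.2588,0.0000)
R[0][0] = -0.9659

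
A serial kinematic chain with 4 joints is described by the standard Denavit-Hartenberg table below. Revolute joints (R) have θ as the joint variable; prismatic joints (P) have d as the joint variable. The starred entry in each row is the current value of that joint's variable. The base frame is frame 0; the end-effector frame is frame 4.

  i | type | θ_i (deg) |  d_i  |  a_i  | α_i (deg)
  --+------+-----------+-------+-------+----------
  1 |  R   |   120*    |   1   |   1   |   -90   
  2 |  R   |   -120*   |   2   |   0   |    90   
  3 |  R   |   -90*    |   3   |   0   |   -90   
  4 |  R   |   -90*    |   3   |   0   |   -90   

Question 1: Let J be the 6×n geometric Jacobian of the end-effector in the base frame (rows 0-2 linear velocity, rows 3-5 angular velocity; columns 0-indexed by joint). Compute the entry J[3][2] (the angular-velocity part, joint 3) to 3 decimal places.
axis z_2 = (0.4330,-0.7500,-0.5000); lever o_n−o_2 = (2.0490,-3.5490,1.0981)
cross product → J_v[:, 2] = (-2.5981,-1.5000,0.0000)
J_ω[:, 2] = z_2
entry J[3][2] = 0.4330

0.433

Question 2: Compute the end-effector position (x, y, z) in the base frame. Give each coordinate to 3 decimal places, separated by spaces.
after link 1: o_1 = (-0.5000, 0.8660, 1.0000)
after link 2: o_2 = (-2.2321, -0.1340, 1.0000)
after link 3: o_3 = (-0.9330, -2.3840, -0.5000)
after link 4: o_4 = (-0.1830, -3.6830, 2.0981)

-0.183 -3.683 2.098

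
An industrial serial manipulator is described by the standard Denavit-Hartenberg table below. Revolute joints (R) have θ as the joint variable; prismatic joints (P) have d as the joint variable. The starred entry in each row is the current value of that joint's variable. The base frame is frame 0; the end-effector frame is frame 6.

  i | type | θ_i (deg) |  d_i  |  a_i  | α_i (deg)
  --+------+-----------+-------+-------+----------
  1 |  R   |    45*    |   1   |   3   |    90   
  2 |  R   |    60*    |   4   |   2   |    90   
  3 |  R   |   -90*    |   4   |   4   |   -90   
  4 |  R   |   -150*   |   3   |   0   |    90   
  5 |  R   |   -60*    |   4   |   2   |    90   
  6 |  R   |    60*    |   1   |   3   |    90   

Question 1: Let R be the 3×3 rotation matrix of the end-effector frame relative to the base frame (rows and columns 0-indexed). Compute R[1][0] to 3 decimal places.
End-effector x-axis (col 0 of R) = (-0.0765,-0.9951,-0.0625)
R[1][0] = -0.9951

-0.995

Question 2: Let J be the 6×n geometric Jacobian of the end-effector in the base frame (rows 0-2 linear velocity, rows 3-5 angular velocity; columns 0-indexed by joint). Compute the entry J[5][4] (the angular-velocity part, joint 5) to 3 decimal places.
0.433

axis z_4 = (-0.1768,-0.8839,0.4330); lever o_n−o_4 = (-1.6028,-7.3510,-0.4220)
cross product → J_v[:, 4] = (3.5560,-0.7686,-0.1172)
J_ω[:, 4] = z_4
entry J[5][4] = 0.4330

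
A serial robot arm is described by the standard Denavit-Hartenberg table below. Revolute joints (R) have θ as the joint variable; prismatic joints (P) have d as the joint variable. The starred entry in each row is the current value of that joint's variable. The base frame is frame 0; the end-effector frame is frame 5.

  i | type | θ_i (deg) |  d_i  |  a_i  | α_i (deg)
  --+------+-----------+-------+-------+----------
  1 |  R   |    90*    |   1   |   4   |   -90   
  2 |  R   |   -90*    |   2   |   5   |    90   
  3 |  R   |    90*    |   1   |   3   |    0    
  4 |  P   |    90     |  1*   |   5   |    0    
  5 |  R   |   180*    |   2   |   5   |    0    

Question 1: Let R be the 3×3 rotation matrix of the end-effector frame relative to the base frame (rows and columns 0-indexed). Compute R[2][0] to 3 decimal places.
End-effector x-axis (col 0 of R) = (0.0000,0.0000,1.0000)
R[2][0] = 1.0000

1.000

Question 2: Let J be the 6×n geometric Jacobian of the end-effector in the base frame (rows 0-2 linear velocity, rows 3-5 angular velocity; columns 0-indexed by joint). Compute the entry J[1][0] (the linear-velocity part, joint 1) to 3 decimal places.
-5.000

axis z_0 = ẑ; lever o_n−o_0 = (-5.0000,0.0000,6.0000)
cross product → J_v[:, 0] = (-0.0000,-5.0000,0.0000)
J_ω[:, 0] = z_0
entry J[1][0] = -5.0000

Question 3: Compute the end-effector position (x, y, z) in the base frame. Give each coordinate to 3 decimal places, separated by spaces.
-5.000 0.000 6.000

after link 1: o_1 = (0.0000, 4.0000, 1.0000)
after link 2: o_2 = (-2.0000, 4.0000, 6.0000)
after link 3: o_3 = (-5.0000, 3.0000, 6.0000)
after link 4: o_4 = (-5.0000, 2.0000, 1.0000)
after link 5: o_5 = (-5.0000, 0.0000, 6.0000)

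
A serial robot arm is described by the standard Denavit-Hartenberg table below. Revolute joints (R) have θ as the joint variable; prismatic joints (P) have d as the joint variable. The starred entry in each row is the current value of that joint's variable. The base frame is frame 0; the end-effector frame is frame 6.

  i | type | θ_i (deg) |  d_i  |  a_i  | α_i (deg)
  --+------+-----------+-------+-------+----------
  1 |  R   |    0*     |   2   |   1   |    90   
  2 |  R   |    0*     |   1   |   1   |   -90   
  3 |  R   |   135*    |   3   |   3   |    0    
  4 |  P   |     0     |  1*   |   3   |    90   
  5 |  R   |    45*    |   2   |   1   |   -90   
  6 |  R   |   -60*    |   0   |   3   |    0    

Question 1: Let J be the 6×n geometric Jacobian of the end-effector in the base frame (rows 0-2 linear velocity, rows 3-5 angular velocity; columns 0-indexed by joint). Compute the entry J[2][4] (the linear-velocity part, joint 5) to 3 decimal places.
axis z_4 = (0.7071,0.7071,0.0000); lever o_n−o_4 = (2.0013,4.5013,1.7678)
cross product → J_v[:, 4] = (1.2500,-1.2500,1.7678)
J_ω[:, 4] = z_4
entry J[2][4] = 1.7678

1.768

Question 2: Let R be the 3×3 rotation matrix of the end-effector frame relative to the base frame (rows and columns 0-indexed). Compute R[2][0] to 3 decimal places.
End-effector x-axis (col 0 of R) = (0.3624,0.8624,0.3536)
R[2][0] = 0.3536

0.354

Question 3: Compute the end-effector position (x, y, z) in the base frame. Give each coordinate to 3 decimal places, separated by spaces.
after link 1: o_1 = (1.0000, 0.0000, 2.0000)
after link 2: o_2 = (2.0000, -1.0000, 2.0000)
after link 3: o_3 = (-0.1213, 1.1213, 5.0000)
after link 4: o_4 = (-2.2426, 3.2426, 6.0000)
after link 5: o_5 = (-1.3284, 5.1569, 6.7071)
after link 6: o_6 = (-0.2413, 7.7440, 7.7678)

-0.241 7.744 7.768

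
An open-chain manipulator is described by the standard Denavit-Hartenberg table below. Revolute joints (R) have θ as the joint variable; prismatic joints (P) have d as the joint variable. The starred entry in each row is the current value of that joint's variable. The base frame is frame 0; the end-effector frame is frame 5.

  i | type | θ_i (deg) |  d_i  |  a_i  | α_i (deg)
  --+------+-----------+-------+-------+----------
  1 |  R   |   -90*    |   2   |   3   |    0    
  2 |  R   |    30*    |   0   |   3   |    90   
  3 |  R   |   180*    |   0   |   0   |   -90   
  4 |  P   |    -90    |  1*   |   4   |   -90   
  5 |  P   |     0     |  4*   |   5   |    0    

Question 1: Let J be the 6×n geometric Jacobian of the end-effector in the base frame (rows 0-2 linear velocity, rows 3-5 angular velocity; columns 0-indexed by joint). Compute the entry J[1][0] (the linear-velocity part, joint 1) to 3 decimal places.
axis z_0 = ẑ; lever o_n−o_0 = (-8.2942,-6.6340,1.0000)
cross product → J_v[:, 0] = (6.6340,-8.2942,0.0000)
J_ω[:, 0] = z_0
entry J[1][0] = -8.2942

-8.294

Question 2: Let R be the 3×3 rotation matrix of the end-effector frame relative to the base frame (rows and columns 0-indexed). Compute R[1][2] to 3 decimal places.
End-effector z-axis (col 2 of R) = (-0.5000,0.8660,0.0000)
R[1][2] = 0.8660

0.866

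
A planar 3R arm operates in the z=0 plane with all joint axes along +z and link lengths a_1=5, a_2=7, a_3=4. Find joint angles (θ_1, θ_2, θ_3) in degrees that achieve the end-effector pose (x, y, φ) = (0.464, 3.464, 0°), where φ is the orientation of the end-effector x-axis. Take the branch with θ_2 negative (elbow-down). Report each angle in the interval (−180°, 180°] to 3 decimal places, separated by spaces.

-134.992 -135.000 -90.008

wrist centre = target − a_3·(cos φ, sin φ) = (-3.5360, 3.4640)
cos θ_2 = (24.5026−5²−7²)/(2·5·7) = -0.7071; θ_2 = -134.9999° (elbow-down)
β = atan2(3.4640,-3.5360) = 135.5893°; ψ = atan2(-4.9498,0.0503) = -89.4182°
θ_1 = β − ψ = 225.0076°
θ_3 = φ − θ_1 − θ_2 = -90.0076° (wrapped to (-180°,180°])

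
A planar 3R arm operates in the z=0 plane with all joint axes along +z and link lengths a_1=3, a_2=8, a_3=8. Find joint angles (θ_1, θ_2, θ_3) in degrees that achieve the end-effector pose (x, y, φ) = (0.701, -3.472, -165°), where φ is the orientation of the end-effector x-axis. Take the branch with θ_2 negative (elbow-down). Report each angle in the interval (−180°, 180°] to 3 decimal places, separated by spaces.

60.001 -89.998 -135.004

wrist centre = target − a_3·(cos φ, sin φ) = (8.4284, -1.4014)
cos θ_2 = (73.0021−3²−8²)/(2·3·8) = 0.0000; θ_2 = -89.9975° (elbow-down)
β = atan2(-1.4014,8.4284) = -9.4406°; ψ = atan2(-8.0000,3.0003) = -69.4418°
θ_1 = β − ψ = 60.0012°
θ_3 = φ − θ_1 − θ_2 = -135.0037° (wrapped to (-180°,180°])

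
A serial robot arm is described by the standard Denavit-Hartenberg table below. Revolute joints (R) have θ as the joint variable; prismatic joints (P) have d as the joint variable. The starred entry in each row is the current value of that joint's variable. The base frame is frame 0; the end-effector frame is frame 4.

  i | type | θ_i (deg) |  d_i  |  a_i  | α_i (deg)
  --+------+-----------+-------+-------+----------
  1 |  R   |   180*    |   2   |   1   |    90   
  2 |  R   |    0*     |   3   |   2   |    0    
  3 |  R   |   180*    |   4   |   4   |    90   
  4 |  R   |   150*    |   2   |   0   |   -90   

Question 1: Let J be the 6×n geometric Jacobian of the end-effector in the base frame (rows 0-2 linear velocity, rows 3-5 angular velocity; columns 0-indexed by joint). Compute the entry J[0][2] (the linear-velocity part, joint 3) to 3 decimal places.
axis z_2 = (0.0000,1.0000,0.0000); lever o_n−o_2 = (4.0000,4.0000,2.0000)
cross product → J_v[:, 2] = (2.0000,-0.0000,-4.0000)
J_ω[:, 2] = z_2
entry J[0][2] = 2.0000

2.000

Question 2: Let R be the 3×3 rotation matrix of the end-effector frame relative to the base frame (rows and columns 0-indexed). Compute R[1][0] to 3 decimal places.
0.500

End-effector x-axis (col 0 of R) = (-0.8660,0.5000,-0.0000)
R[1][0] = 0.5000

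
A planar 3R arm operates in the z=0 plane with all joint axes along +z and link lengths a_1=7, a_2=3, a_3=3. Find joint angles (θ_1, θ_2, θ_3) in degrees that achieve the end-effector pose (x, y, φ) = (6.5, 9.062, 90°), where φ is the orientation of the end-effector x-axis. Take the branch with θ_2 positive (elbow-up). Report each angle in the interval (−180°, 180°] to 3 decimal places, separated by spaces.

26.006 60.003 3.990

wrist centre = target − a_3·(cos φ, sin φ) = (6.5000, 6.0620)
cos θ_2 = (78.9978−7²−3²)/(2·7·3) = 0.4999; θ_2 = 60.0034° (elbow-up)
β = atan2(6.0620,6.5000) = 43.0031°; ψ = atan2(2.5982,8.4998) = 16.9969°
θ_1 = β − ψ = 26.0061°
θ_3 = φ − θ_1 − θ_2 = 3.9905° (wrapped to (-180°,180°])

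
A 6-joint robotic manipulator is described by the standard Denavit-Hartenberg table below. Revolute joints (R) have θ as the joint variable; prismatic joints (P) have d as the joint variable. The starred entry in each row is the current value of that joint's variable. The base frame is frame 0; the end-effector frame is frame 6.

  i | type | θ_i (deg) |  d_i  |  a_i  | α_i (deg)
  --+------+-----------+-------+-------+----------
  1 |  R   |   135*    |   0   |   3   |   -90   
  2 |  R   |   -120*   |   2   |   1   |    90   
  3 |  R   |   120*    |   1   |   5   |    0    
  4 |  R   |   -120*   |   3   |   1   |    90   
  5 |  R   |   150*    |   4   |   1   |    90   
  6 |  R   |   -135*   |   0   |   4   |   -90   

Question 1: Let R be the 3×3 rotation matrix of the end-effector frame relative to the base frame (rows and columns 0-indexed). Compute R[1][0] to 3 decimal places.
-0.500

End-effector x-axis (col 0 of R) = (-0.5000,-0.5000,0.7071)
R[1][0] = -0.5000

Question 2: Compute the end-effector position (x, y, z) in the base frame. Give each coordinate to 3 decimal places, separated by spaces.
after link 1: o_1 = (-2.1213, 2.1213, 0.0000)
after link 2: o_2 = (-3.1820, 0.3536, 0.8660)
after link 3: o_3 = (-6.5154, -2.4368, -1.7990)
after link 4: o_4 = (-4.3247, -4.6275, -2.4330)
after link 5: o_5 = (-1.4963, -1.7990, -3.4330)
after link 6: o_6 = (-3.4963, -3.7990, -0.6046)

-3.496 -3.799 -0.605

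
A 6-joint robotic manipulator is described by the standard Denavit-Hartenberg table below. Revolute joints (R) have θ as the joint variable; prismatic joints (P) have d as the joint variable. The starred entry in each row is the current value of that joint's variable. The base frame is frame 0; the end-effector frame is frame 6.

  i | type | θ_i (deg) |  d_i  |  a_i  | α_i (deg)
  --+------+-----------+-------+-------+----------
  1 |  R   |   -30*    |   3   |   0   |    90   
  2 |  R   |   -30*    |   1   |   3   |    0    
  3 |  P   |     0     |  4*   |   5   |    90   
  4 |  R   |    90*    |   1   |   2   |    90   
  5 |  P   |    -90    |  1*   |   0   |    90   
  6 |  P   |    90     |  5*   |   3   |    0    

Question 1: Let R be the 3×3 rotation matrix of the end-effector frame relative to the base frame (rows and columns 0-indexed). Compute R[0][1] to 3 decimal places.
End-effector y-axis (col 1 of R) = (-0.4330,0.2500,-0.8660)
R[0][1] = -0.4330

-0.433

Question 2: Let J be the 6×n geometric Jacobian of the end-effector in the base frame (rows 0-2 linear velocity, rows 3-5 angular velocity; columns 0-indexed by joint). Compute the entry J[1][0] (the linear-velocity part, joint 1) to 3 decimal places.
7.567

axis z_0 = ẑ; lever o_n−o_0 = (7.5670,-6.6782,-3.8660)
cross product → J_v[:, 0] = (6.6782,7.5670,-0.0000)
J_ω[:, 0] = z_0
entry J[1][0] = 7.5670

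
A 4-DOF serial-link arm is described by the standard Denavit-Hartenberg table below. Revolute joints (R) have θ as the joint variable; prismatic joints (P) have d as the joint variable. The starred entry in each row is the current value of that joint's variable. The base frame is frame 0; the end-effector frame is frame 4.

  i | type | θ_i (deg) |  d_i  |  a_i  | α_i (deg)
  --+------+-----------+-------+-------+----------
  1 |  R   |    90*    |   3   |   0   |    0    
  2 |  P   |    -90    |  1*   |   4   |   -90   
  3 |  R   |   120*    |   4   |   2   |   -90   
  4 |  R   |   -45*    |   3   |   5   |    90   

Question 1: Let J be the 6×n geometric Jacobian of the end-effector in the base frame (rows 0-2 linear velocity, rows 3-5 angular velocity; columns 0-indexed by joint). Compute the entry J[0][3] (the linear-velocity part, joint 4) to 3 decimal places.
-1.768

axis z_3 = (-0.8660,0.0000,0.5000); lever o_n−o_3 = (-4.3658,3.5355,-1.5619)
cross product → J_v[:, 3] = (-1.7678,-3.5355,-3.0619)
J_ω[:, 3] = z_3
entry J[0][3] = -1.7678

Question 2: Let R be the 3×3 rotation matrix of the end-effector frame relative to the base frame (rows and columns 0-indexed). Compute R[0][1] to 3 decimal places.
-0.866

End-effector y-axis (col 1 of R) = (-0.8660,-0.0000,0.5000)
R[0][1] = -0.8660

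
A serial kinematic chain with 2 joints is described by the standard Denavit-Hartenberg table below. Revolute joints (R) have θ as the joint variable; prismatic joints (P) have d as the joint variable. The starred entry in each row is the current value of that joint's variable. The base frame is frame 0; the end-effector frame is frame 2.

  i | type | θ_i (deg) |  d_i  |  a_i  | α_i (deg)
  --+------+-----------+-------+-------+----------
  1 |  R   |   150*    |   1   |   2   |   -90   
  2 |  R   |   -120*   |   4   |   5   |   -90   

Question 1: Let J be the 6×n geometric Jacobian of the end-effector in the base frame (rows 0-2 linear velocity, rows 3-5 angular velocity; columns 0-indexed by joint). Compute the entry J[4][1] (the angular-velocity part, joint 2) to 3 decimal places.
axis z_1 = (-0.5000,-0.8660,0.0000); lever o_n−o_1 = (0.1651,-4.7141,4.3301)
cross product → J_v[:, 1] = (-3.7500,2.1651,2.5000)
J_ω[:, 1] = z_1
entry J[4][1] = -0.8660

-0.866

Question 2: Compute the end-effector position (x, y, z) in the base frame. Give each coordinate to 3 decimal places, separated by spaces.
after link 1: o_1 = (-1.7321, 1.0000, 1.0000)
after link 2: o_2 = (-1.5670, -3.7141, 5.3301)

-1.567 -3.714 5.330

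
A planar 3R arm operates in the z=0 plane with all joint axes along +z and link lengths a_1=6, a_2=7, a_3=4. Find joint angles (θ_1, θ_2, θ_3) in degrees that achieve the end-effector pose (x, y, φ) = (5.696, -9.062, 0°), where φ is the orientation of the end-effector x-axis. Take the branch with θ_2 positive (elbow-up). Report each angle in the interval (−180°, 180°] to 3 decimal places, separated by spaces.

-128.800 90.003 38.797

wrist centre = target − a_3·(cos φ, sin φ) = (1.6960, -9.0620)
cos θ_2 = (84.9963−6²−7²)/(2·6·7) = -0.0000; θ_2 = 90.0026° (elbow-up)
β = atan2(-9.0620,1.6960) = -79.3994°; ψ = atan2(7.0000,5.9997) = 49.4002°
θ_1 = β − ψ = -128.7996°
θ_3 = φ − θ_1 − θ_2 = 38.7971° (wrapped to (-180°,180°])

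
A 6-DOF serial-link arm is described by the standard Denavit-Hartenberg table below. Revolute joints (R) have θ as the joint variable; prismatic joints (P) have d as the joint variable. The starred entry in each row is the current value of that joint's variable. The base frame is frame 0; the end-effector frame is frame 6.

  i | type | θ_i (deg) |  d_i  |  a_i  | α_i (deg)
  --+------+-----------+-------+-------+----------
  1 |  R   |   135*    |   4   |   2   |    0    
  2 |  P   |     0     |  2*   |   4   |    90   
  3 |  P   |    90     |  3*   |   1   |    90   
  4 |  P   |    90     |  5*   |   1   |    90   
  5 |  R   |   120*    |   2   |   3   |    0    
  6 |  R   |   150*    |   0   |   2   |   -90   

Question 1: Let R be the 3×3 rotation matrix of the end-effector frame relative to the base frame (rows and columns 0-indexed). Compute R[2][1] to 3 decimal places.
End-effector y-axis (col 1 of R) = (0.0000,0.0000,-1.0000)
R[2][1] = -1.0000

-1.000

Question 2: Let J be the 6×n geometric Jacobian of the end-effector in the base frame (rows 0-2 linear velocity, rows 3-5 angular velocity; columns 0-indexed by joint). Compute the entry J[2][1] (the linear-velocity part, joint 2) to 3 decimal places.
1.000

prismatic axis z_1 = (0.0000,0.0000,1.0000)
J_v[:, 1] = z_1; J_ω[:, 1] = (0,0,0)
entry J[2][1] = 1.0000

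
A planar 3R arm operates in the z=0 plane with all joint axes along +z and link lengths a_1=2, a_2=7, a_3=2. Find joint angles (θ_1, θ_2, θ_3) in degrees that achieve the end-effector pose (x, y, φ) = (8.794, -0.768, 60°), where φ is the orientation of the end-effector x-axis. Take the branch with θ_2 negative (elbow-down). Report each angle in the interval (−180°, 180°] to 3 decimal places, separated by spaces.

wrist centre = target − a_3·(cos φ, sin φ) = (7.7940, -2.5001)
cos θ_2 = (66.9967−2²−7²)/(2·2·7) = 0.4999; θ_2 = -60.0078° (elbow-down)
β = atan2(-2.5001,7.7940) = -17.7845°; ψ = atan2(-6.0627,5.4992) = -47.7902°
θ_1 = β − ψ = 30.0057°
θ_3 = φ − θ_1 − θ_2 = 90.0021° (wrapped to (-180°,180°])

30.006 -60.008 90.002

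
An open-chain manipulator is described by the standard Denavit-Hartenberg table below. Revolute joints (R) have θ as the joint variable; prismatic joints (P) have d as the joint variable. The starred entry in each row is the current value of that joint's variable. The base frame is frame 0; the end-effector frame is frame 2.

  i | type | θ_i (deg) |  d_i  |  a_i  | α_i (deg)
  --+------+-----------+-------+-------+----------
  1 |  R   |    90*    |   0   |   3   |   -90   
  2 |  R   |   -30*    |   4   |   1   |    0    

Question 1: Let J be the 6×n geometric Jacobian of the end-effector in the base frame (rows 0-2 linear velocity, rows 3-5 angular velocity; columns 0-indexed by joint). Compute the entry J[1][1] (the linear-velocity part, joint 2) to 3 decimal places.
0.500

axis z_1 = (-1.0000,0.0000,0.0000); lever o_n−o_1 = (-4.0000,0.8660,0.5000)
cross product → J_v[:, 1] = (-0.0000,0.5000,-0.8660)
J_ω[:, 1] = z_1
entry J[1][1] = 0.5000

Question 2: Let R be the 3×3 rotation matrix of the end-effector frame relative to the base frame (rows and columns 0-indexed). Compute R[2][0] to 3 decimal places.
0.500

End-effector x-axis (col 0 of R) = (0.0000,0.8660,0.5000)
R[2][0] = 0.5000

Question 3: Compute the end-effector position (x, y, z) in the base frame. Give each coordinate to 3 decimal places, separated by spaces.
after link 1: o_1 = (0.0000, 3.0000, 0.0000)
after link 2: o_2 = (-4.0000, 3.8660, 0.5000)

-4.000 3.866 0.500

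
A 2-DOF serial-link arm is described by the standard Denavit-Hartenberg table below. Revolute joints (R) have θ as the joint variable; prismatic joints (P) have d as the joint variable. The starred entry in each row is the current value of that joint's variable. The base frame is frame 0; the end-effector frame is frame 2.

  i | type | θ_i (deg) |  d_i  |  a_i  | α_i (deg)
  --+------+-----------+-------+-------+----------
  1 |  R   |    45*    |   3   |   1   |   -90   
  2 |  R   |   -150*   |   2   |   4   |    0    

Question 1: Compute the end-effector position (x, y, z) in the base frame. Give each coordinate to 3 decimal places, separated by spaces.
-3.157 -0.328 5.000

after link 1: o_1 = (0.7071, 0.7071, 3.0000)
after link 2: o_2 = (-3.1566, -0.3282, 5.0000)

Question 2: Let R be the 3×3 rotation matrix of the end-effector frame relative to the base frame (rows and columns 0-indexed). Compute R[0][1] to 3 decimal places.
End-effector y-axis (col 1 of R) = (0.3536,0.3536,0.8660)
R[0][1] = 0.3536

0.354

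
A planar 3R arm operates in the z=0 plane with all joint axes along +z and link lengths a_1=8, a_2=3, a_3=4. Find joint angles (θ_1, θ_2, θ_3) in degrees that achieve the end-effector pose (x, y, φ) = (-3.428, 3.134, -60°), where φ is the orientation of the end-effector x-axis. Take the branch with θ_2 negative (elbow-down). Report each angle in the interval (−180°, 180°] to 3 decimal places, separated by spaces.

wrist centre = target − a_3·(cos φ, sin φ) = (-5.4280, 6.5981)
cos θ_2 = (72.9981−8²−3²)/(2·8·3) = -0.0000; θ_2 = -90.0022° (elbow-down)
β = atan2(6.5981,-5.4280) = 129.4428°; ψ = atan2(-3.0000,7.9999) = -20.5563°
θ_1 = β − ψ = 149.9991°
θ_3 = φ − θ_1 − θ_2 = -119.9969° (wrapped to (-180°,180°])

149.999 -90.002 -119.997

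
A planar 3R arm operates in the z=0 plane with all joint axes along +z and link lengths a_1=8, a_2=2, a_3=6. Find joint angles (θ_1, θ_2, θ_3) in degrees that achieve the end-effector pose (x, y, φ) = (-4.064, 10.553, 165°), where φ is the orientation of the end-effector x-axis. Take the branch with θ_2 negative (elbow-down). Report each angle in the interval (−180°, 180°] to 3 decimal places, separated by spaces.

90.003 -60.000 134.997

wrist centre = target − a_3·(cos φ, sin φ) = (1.7316, 9.0001)
cos θ_2 = (83.9998−8²−2²)/(2·8·2) = 0.5000; θ_2 = -60.0004° (elbow-down)
β = atan2(9.0001,1.7316) = 79.1098°; ψ = atan2(-1.7321,9.0000) = -10.8934°
θ_1 = β − ψ = 90.0032°
θ_3 = φ − θ_1 − θ_2 = 134.9972° (wrapped to (-180°,180°])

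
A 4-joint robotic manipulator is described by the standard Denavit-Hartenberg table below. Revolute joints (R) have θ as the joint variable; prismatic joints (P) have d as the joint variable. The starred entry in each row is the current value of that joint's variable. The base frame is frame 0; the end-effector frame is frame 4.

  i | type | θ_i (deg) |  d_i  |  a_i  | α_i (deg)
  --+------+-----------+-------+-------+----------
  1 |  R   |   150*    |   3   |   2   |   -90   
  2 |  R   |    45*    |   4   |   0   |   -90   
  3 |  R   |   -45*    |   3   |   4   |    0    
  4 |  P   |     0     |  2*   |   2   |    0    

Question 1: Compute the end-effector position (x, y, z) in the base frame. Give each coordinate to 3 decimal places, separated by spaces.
after link 1: o_1 = (-1.7321, 1.0000, 3.0000)
after link 2: o_2 = (-3.7321, -2.4641, 3.0000)
after link 3: o_3 = (-5.0412, -4.9743, -1.1213)
after link 4: o_4 = (-5.3896, -6.4061, -3.5355)

-5.390 -6.406 -3.536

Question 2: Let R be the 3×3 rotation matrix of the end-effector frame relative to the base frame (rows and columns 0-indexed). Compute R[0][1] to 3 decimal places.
-0.079

End-effector y-axis (col 1 of R) = (-0.0795,0.8624,-0.5000)
R[0][1] = -0.0795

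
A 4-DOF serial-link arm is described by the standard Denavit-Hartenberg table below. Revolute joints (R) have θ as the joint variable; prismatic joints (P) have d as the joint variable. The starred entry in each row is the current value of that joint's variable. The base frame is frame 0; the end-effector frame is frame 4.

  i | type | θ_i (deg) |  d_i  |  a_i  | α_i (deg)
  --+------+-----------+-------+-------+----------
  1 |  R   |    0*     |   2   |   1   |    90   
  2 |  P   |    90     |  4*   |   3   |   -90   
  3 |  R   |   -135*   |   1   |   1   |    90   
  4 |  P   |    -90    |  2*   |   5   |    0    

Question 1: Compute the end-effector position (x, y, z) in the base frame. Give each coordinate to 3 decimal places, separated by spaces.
5.000 -3.293 2.879

after link 1: o_1 = (1.0000, 0.0000, 2.0000)
after link 2: o_2 = (1.0000, -4.0000, 5.0000)
after link 3: o_3 = (0.0000, -4.7071, 4.2929)
after link 4: o_4 = (5.0000, -3.2929, 2.8787)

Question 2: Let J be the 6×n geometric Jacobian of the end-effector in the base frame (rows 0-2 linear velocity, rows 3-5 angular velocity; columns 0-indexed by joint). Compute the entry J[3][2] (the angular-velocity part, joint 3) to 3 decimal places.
axis z_2 = (-1.0000,-0.0000,0.0000); lever o_n−o_2 = (4.0000,0.7071,-2.1213)
cross product → J_v[:, 2] = (0.0000,-2.1213,-0.7071)
J_ω[:, 2] = z_2
entry J[3][2] = -1.0000

-1.000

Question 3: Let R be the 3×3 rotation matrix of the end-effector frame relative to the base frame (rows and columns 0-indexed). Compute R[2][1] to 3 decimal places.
-0.707

End-effector y-axis (col 1 of R) = (-0.0000,-0.7071,-0.7071)
R[2][1] = -0.7071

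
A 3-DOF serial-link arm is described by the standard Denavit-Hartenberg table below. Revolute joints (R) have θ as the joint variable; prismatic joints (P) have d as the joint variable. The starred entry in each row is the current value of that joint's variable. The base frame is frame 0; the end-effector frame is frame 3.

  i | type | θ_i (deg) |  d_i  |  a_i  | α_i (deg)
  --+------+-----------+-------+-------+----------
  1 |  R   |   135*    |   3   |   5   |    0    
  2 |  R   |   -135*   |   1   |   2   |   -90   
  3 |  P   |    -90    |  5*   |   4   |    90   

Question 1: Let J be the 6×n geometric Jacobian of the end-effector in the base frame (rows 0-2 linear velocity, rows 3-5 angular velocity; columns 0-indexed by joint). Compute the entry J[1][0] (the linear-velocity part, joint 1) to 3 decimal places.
-1.536

axis z_0 = ẑ; lever o_n−o_0 = (-1.5355,8.5355,8.0000)
cross product → J_v[:, 0] = (-8.5355,-1.5355,0.0000)
J_ω[:, 0] = z_0
entry J[1][0] = -1.5355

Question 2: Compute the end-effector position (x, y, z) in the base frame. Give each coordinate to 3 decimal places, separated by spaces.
-1.536 8.536 8.000

after link 1: o_1 = (-3.5355, 3.5355, 3.0000)
after link 2: o_2 = (-1.5355, 3.5355, 4.0000)
after link 3: o_3 = (-1.5355, 8.5355, 8.0000)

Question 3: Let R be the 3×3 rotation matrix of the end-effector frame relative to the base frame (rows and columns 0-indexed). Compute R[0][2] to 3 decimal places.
End-effector z-axis (col 2 of R) = (-1.0000,0.0000,0.0000)
R[0][2] = -1.0000

-1.000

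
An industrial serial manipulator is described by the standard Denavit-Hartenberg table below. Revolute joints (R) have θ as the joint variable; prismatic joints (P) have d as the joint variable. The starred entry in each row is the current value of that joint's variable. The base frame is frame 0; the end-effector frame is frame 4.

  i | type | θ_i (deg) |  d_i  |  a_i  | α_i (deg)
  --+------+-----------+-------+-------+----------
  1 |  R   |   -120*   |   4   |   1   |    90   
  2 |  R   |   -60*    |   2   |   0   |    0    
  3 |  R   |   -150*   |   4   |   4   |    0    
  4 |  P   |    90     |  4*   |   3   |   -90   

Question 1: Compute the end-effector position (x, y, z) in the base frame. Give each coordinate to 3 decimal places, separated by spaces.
-6.678 8.433 3.402

after link 1: o_1 = (-0.5000, -0.8660, 4.0000)
after link 2: o_2 = (-2.2321, 0.1340, 4.0000)
after link 3: o_3 = (-3.9641, 5.1340, 6.0000)
after link 4: o_4 = (-6.6782, 8.4330, 3.4019)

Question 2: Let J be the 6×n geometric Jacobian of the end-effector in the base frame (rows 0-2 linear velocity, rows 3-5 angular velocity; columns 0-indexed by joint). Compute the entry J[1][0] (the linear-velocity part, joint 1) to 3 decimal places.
-6.678

axis z_0 = ẑ; lever o_n−o_0 = (-6.6782,8.4330,3.4019)
cross product → J_v[:, 0] = (-8.4330,-6.6782,0.0000)
J_ω[:, 0] = z_0
entry J[1][0] = -6.6782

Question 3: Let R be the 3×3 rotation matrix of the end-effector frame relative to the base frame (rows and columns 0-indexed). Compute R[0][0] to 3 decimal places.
End-effector x-axis (col 0 of R) = (0.2500,0.4330,-0.8660)
R[0][0] = 0.2500

0.250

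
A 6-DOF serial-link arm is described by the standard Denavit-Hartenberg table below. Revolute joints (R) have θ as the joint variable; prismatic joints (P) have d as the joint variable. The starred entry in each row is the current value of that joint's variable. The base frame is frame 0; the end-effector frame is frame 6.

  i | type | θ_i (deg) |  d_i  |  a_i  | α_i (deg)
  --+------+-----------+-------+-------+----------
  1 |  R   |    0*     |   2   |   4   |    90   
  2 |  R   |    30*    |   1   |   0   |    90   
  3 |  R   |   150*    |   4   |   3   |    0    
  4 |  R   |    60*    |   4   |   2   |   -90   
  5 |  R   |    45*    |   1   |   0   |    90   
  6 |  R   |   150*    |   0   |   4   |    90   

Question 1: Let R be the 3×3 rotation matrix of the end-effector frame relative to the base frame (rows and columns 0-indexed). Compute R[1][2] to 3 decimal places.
End-effector z-axis (col 2 of R) = (-0.0669,0.9268,0.3696)
R[1][2] = 0.9268

0.927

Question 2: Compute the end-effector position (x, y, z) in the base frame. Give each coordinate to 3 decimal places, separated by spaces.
8.611 -0.127 -7.404

after link 1: o_1 = (4.0000, 0.0000, 2.0000)
after link 2: o_2 = (4.0000, -1.0000, 2.0000)
after link 3: o_3 = (3.7500, -2.5000, -2.7631)
after link 4: o_4 = (4.2500, -1.5000, -7.0933)
after link 5: o_5 = (4.6830, -0.6340, -6.8433)
after link 6: o_6 = (8.6109, -0.1267, -7.4039)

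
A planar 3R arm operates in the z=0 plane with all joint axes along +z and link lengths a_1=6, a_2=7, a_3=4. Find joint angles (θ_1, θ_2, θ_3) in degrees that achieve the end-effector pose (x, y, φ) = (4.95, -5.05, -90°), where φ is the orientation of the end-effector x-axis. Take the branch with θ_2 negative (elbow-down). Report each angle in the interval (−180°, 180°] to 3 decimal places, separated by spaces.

66.043 -134.998 -21.045

wrist centre = target − a_3·(cos φ, sin φ) = (4.9500, -1.0500)
cos θ_2 = (25.6050−6²−7²)/(2·6·7) = -0.7071; θ_2 = -134.9981° (elbow-down)
β = atan2(-1.0500,4.9500) = -11.9761°; ψ = atan2(-4.9499,1.0504) = -78.0190°
θ_1 = β − ψ = 66.0429°
θ_3 = φ − θ_1 − θ_2 = -21.0448° (wrapped to (-180°,180°])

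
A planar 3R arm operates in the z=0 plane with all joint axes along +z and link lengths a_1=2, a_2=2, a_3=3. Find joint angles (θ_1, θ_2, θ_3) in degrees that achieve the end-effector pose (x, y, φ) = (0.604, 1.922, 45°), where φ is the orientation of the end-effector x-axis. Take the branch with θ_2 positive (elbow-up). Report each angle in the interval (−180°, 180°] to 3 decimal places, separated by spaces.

wrist centre = target − a_3·(cos φ, sin φ) = (-1.5173, -0.1993)
cos θ_2 = (2.3420−2²−2²)/(2·2·2) = -0.7073; θ_2 = 135.0117° (elbow-up)
β = atan2(-0.1993,-1.5173) = -172.5163°; ψ = atan2(1.4139,0.5855) = 67.5059°
θ_1 = β − ψ = -240.0221°
θ_3 = φ − θ_1 − θ_2 = 150.0104° (wrapped to (-180°,180°])

119.978 135.012 150.010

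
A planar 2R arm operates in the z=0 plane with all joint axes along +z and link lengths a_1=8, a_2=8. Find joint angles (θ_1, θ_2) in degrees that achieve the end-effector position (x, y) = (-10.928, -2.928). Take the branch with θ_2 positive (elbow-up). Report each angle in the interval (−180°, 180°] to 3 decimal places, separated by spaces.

cos θ_2 = (127.9944−8²−8²)/(2·8·8) = -0.0000; θ_2 = 90.0025° (elbow-up)
β = atan2(-2.9280,-10.9280) = -165.0007°; ψ = atan2(8.0000,7.9996) = 45.0013°
θ_1 = β − ψ = -210.0020°

149.998 90.003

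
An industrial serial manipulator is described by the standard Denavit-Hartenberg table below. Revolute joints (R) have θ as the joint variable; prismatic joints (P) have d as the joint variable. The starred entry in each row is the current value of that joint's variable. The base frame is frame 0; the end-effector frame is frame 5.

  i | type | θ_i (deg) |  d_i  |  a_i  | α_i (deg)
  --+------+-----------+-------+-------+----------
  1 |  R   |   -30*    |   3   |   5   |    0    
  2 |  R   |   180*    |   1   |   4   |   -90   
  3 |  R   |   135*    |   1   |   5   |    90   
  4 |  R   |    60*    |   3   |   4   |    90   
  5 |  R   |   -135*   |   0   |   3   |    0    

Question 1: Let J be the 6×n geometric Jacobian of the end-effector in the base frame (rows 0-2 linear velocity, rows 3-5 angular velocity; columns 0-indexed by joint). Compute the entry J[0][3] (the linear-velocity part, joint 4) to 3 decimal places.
-1.466

axis z_3 = (-0.6124,0.3536,-0.7071); lever o_n−o_3 = (-0.7763,-1.4305,-1.2855)
cross product → J_v[:, 3] = (-1.4660,-0.2383,1.1505)
J_ω[:, 3] = z_3
entry J[0][3] = -1.4660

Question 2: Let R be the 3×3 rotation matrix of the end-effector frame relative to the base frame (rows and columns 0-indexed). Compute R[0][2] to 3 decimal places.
End-effector z-axis (col 2 of R) = (0.7803,0.1268,-0.6124)
R[0][2] = 0.7803

0.780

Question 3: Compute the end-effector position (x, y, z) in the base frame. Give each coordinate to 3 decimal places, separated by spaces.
after link 1: o_1 = (4.3301, -2.5000, 3.0000)
after link 2: o_2 = (0.8660, -0.5000, 4.0000)
after link 3: o_3 = (3.4279, -3.1338, 0.4645)
after link 4: o_4 = (1.0835, -5.7802, -3.0711)
after link 5: o_5 = (2.6515, -4.5642, -0.8211)

2.652 -4.564 -0.821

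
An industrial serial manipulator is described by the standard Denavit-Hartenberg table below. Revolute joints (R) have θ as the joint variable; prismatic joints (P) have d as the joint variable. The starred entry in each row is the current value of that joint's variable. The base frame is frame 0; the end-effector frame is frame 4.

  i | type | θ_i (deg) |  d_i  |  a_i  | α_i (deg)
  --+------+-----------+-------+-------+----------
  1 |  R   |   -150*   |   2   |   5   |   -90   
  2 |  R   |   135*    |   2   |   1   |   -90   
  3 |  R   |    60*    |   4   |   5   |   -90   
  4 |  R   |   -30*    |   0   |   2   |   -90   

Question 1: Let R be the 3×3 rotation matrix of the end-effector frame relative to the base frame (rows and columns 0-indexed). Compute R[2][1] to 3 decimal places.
End-effector y-axis (col 1 of R) = (0.7803,-0.1268,-0.6124)
R[2][1] = -0.6124

-0.612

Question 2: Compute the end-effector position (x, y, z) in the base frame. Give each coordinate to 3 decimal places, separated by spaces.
after link 1: o_1 = (-4.3301, -2.5000, 2.0000)
after link 2: o_2 = (-2.7178, -3.8785, 1.2929)
after link 3: o_3 = (-0.9024, 2.1696, 2.3536)
after link 4: o_4 = (-0.5097, 4.1284, 2.4483)

-0.510 4.128 2.448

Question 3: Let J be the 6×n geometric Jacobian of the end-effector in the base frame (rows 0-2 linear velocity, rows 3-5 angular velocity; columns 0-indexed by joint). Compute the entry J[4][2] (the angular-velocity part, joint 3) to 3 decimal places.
axis z_2 = (0.6124,0.3536,0.7071); lever o_n−o_2 = (2.2081,8.0069,1.1554)
cross product → J_v[:, 2] = (-5.2532,0.8538,4.1225)
J_ω[:, 2] = z_2
entry J[4][2] = 0.3536

0.354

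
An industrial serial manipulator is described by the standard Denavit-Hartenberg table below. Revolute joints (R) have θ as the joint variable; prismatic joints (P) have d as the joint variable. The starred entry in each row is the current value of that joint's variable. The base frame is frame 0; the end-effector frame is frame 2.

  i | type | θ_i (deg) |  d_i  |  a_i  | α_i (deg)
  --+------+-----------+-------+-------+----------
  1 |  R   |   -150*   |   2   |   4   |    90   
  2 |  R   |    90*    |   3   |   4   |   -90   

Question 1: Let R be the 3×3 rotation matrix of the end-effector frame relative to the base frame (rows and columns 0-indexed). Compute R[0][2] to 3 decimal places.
0.866

End-effector z-axis (col 2 of R) = (0.8660,0.5000,0.0000)
R[0][2] = 0.8660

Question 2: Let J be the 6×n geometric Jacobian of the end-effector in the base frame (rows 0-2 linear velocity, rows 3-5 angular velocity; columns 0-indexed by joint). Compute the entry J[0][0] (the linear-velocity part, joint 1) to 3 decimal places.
-0.598

axis z_0 = ẑ; lever o_n−o_0 = (-4.9641,0.5981,6.0000)
cross product → J_v[:, 0] = (-0.5981,-4.9641,0.0000)
J_ω[:, 0] = z_0
entry J[0][0] = -0.5981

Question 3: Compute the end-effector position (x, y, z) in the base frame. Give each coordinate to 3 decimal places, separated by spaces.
after link 1: o_1 = (-3.4641, -2.0000, 2.0000)
after link 2: o_2 = (-4.9641, 0.5981, 6.0000)

-4.964 0.598 6.000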